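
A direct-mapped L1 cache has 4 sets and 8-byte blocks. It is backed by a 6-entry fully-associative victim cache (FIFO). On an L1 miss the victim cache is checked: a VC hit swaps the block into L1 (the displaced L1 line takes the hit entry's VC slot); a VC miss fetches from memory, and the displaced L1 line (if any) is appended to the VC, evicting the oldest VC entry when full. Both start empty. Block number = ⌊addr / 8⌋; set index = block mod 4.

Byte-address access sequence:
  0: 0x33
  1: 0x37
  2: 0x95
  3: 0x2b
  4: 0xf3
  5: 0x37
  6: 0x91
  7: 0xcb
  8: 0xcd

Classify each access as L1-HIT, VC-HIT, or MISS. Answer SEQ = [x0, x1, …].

SEQ = [MISS, L1-HIT, MISS, MISS, MISS, VC-HIT, VC-HIT, MISS, L1-HIT]

#0 0x33→b6/s2 MISS; vc=[]
#1 0x37→b6/s2 L1-HIT; vc=[]
#2 0x95→b18/s2 MISS; vc=[6]
#3 0x2b→b5/s1 MISS; vc=[6]
#4 0xf3→b30/s2 MISS; vc=[6,18]
#5 0x37→b6/s2 VC-HIT; vc=[30,18]
#6 0x91→b18/s2 VC-HIT; vc=[30,6]
#7 0xcb→b25/s1 MISS; vc=[30,6,5]
#8 0xcd→b25/s1 L1-HIT; vc=[30,6,5]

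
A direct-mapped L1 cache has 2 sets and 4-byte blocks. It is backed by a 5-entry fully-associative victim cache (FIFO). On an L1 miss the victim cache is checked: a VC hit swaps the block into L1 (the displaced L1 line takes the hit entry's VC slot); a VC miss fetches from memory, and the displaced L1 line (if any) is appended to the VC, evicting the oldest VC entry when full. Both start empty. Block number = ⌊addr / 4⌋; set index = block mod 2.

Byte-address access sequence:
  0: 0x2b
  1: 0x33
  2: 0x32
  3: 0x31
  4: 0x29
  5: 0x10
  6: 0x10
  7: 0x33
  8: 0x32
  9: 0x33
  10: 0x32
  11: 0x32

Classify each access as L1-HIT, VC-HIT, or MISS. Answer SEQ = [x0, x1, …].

#0 0x2b→b10/s0 MISS; vc=[]
#1 0x33→b12/s0 MISS; vc=[10]
#2 0x32→b12/s0 L1-HIT; vc=[10]
#3 0x31→b12/s0 L1-HIT; vc=[10]
#4 0x29→b10/s0 VC-HIT; vc=[12]
#5 0x10→b4/s0 MISS; vc=[12,10]
#6 0x10→b4/s0 L1-HIT; vc=[12,10]
#7 0x33→b12/s0 VC-HIT; vc=[4,10]
#8 0x32→b12/s0 L1-HIT; vc=[4,10]
#9 0x33→b12/s0 L1-HIT; vc=[4,10]
#10 0x32→b12/s0 L1-HIT; vc=[4,10]
#11 0x32→b12/s0 L1-HIT; vc=[4,10]

SEQ = [MISS, MISS, L1-HIT, L1-HIT, VC-HIT, MISS, L1-HIT, VC-HIT, L1-HIT, L1-HIT, L1-HIT, L1-HIT]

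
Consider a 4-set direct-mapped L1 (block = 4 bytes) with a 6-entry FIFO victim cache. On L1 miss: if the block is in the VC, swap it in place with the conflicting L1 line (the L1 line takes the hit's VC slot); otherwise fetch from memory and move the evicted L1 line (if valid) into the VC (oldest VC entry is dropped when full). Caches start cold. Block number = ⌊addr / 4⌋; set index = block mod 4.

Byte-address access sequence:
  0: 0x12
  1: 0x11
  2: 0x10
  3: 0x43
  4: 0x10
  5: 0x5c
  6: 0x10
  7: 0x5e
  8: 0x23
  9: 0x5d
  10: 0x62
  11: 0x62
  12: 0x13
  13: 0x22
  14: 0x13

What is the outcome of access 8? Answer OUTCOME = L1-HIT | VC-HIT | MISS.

OUTCOME = MISS

  [0] addr=0x12 blk=4 s=0: MISS | VC []
  [1] addr=0x11 blk=4 s=0: L1-HIT | VC []
  [2] addr=0x10 blk=4 s=0: L1-HIT | VC []
  [3] addr=0x43 blk=16 s=0: MISS | VC [4]
  [4] addr=0x10 blk=4 s=0: VC-HIT | VC [16]
  [5] addr=0x5c blk=23 s=3: MISS | VC [16]
  [6] addr=0x10 blk=4 s=0: L1-HIT | VC [16]
  [7] addr=0x5e blk=23 s=3: L1-HIT | VC [16]
  [8] addr=0x23 blk=8 s=0: MISS | VC [16, 4]
  [9] addr=0x5d blk=23 s=3: L1-HIT | VC [16, 4]
  [10] addr=0x62 blk=24 s=0: MISS | VC [16, 4, 8]
  [11] addr=0x62 blk=24 s=0: L1-HIT | VC [16, 4, 8]
  [12] addr=0x13 blk=4 s=0: VC-HIT | VC [16, 24, 8]
  [13] addr=0x22 blk=8 s=0: VC-HIT | VC [16, 24, 4]
  [14] addr=0x13 blk=4 s=0: VC-HIT | VC [16, 24, 8]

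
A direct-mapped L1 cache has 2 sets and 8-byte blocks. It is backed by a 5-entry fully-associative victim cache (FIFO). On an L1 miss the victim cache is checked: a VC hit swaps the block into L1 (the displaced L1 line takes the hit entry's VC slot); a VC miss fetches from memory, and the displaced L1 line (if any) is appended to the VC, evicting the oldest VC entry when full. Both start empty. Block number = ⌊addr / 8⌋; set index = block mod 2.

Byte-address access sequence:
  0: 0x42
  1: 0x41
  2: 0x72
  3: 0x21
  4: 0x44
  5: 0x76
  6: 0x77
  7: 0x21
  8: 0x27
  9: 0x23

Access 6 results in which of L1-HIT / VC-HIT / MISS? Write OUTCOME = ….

OUTCOME = L1-HIT

0: 0x42 (blk 8, set 0) → MISS  vc=[]
1: 0x41 (blk 8, set 0) → L1-HIT  vc=[]
2: 0x72 (blk 14, set 0) → MISS  vc=[8]
3: 0x21 (blk 4, set 0) → MISS  vc=[8, 14]
4: 0x44 (blk 8, set 0) → VC-HIT  vc=[4, 14]
5: 0x76 (blk 14, set 0) → VC-HIT  vc=[4, 8]
6: 0x77 (blk 14, set 0) → L1-HIT  vc=[4, 8]
7: 0x21 (blk 4, set 0) → VC-HIT  vc=[14, 8]
8: 0x27 (blk 4, set 0) → L1-HIT  vc=[14, 8]
9: 0x23 (blk 4, set 0) → L1-HIT  vc=[14, 8]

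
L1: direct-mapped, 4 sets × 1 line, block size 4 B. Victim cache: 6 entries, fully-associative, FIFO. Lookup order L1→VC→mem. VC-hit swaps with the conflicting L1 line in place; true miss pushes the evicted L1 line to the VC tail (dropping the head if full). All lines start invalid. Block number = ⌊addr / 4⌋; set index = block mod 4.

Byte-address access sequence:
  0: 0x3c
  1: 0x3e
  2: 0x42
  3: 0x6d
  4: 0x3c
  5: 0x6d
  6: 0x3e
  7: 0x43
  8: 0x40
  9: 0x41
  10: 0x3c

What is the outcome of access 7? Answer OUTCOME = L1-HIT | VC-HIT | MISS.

OUTCOME = L1-HIT

  [0] addr=0x3c blk=15 s=3: MISS | VC []
  [1] addr=0x3e blk=15 s=3: L1-HIT | VC []
  [2] addr=0x42 blk=16 s=0: MISS | VC []
  [3] addr=0x6d blk=27 s=3: MISS | VC [15]
  [4] addr=0x3c blk=15 s=3: VC-HIT | VC [27]
  [5] addr=0x6d blk=27 s=3: VC-HIT | VC [15]
  [6] addr=0x3e blk=15 s=3: VC-HIT | VC [27]
  [7] addr=0x43 blk=16 s=0: L1-HIT | VC [27]
  [8] addr=0x40 blk=16 s=0: L1-HIT | VC [27]
  [9] addr=0x41 blk=16 s=0: L1-HIT | VC [27]
  [10] addr=0x3c blk=15 s=3: L1-HIT | VC [27]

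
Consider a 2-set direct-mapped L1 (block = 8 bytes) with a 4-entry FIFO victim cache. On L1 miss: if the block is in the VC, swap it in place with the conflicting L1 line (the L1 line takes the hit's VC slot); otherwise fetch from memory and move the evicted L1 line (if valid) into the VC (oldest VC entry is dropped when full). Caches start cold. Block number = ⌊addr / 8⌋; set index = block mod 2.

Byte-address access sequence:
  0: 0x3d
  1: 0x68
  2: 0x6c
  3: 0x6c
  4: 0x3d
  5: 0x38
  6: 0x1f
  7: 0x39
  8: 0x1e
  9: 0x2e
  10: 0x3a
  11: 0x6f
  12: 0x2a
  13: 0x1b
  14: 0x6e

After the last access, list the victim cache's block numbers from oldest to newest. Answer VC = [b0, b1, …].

0: 0x3d (blk 7, set 1) → MISS  vc=[]
1: 0x68 (blk 13, set 1) → MISS  vc=[7]
2: 0x6c (blk 13, set 1) → L1-HIT  vc=[7]
3: 0x6c (blk 13, set 1) → L1-HIT  vc=[7]
4: 0x3d (blk 7, set 1) → VC-HIT  vc=[13]
5: 0x38 (blk 7, set 1) → L1-HIT  vc=[13]
6: 0x1f (blk 3, set 1) → MISS  vc=[13, 7]
7: 0x39 (blk 7, set 1) → VC-HIT  vc=[13, 3]
8: 0x1e (blk 3, set 1) → VC-HIT  vc=[13, 7]
9: 0x2e (blk 5, set 1) → MISS  vc=[13, 7, 3]
10: 0x3a (blk 7, set 1) → VC-HIT  vc=[13, 5, 3]
11: 0x6f (blk 13, set 1) → VC-HIT  vc=[7, 5, 3]
12: 0x2a (blk 5, set 1) → VC-HIT  vc=[7, 13, 3]
13: 0x1b (blk 3, set 1) → VC-HIT  vc=[7, 13, 5]
14: 0x6e (blk 13, set 1) → VC-HIT  vc=[7, 3, 5]

VC = [7, 3, 5]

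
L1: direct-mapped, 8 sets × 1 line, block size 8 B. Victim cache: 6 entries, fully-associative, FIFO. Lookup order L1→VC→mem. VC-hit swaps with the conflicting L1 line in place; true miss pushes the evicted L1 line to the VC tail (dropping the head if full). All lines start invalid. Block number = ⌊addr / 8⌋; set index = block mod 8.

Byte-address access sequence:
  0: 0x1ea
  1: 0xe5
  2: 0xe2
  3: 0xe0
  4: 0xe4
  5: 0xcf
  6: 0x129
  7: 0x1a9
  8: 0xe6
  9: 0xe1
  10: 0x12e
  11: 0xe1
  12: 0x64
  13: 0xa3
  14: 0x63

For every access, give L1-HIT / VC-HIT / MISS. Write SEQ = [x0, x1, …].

SEQ = [MISS, MISS, L1-HIT, L1-HIT, L1-HIT, MISS, MISS, MISS, L1-HIT, L1-HIT, VC-HIT, L1-HIT, MISS, MISS, VC-HIT]

0: 0x1ea (blk 61, set 5) → MISS  vc=[]
1: 0xe5 (blk 28, set 4) → MISS  vc=[]
2: 0xe2 (blk 28, set 4) → L1-HIT  vc=[]
3: 0xe0 (blk 28, set 4) → L1-HIT  vc=[]
4: 0xe4 (blk 28, set 4) → L1-HIT  vc=[]
5: 0xcf (blk 25, set 1) → MISS  vc=[]
6: 0x129 (blk 37, set 5) → MISS  vc=[61]
7: 0x1a9 (blk 53, set 5) → MISS  vc=[61, 37]
8: 0xe6 (blk 28, set 4) → L1-HIT  vc=[61, 37]
9: 0xe1 (blk 28, set 4) → L1-HIT  vc=[61, 37]
10: 0x12e (blk 37, set 5) → VC-HIT  vc=[61, 53]
11: 0xe1 (blk 28, set 4) → L1-HIT  vc=[61, 53]
12: 0x64 (blk 12, set 4) → MISS  vc=[61, 53, 28]
13: 0xa3 (blk 20, set 4) → MISS  vc=[61, 53, 28, 12]
14: 0x63 (blk 12, set 4) → VC-HIT  vc=[61, 53, 28, 20]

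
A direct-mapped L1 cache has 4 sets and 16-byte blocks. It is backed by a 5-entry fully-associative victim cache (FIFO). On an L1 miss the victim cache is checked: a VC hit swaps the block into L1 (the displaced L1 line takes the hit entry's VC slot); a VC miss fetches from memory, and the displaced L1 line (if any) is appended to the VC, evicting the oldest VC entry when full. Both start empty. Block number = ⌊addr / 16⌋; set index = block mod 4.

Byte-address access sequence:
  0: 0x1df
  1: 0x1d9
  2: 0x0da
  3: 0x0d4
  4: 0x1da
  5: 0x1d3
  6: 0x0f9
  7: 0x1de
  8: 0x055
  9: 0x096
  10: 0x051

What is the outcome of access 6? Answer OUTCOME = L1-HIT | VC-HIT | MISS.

#0 0x1df→b29/s1 MISS; vc=[]
#1 0x1d9→b29/s1 L1-HIT; vc=[]
#2 0xda→b13/s1 MISS; vc=[29]
#3 0xd4→b13/s1 L1-HIT; vc=[29]
#4 0x1da→b29/s1 VC-HIT; vc=[13]
#5 0x1d3→b29/s1 L1-HIT; vc=[13]
#6 0xf9→b15/s3 MISS; vc=[13]
#7 0x1de→b29/s1 L1-HIT; vc=[13]
#8 0x55→b5/s1 MISS; vc=[13,29]
#9 0x96→b9/s1 MISS; vc=[13,29,5]
#10 0x51→b5/s1 VC-HIT; vc=[13,29,9]

OUTCOME = MISS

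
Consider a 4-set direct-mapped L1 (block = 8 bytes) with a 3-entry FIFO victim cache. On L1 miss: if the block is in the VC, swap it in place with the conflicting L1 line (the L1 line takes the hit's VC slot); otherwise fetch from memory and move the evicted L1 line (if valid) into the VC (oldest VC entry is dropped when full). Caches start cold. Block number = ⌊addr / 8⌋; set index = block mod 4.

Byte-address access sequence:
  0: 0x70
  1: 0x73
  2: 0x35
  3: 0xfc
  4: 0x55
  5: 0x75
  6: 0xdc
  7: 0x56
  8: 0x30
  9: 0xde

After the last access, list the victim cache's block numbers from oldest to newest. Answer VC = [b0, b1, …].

#0 0x70→b14/s2 MISS; vc=[]
#1 0x73→b14/s2 L1-HIT; vc=[]
#2 0x35→b6/s2 MISS; vc=[14]
#3 0xfc→b31/s3 MISS; vc=[14]
#4 0x55→b10/s2 MISS; vc=[14,6]
#5 0x75→b14/s2 VC-HIT; vc=[10,6]
#6 0xdc→b27/s3 MISS; vc=[10,6,31]
#7 0x56→b10/s2 VC-HIT; vc=[14,6,31]
#8 0x30→b6/s2 VC-HIT; vc=[14,10,31]
#9 0xde→b27/s3 L1-HIT; vc=[14,10,31]

VC = [14, 10, 31]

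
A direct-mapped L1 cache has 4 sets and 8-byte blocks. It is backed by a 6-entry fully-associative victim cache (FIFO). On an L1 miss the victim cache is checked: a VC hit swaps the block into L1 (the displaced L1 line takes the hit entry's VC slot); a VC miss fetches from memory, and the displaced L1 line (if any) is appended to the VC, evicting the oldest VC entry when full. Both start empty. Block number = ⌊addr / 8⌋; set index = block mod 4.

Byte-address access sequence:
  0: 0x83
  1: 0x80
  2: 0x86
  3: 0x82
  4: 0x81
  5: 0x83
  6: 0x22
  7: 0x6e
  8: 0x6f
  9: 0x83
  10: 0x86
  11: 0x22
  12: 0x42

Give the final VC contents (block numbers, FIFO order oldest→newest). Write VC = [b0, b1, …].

0: 0x83 (blk 16, set 0) → MISS  vc=[]
1: 0x80 (blk 16, set 0) → L1-HIT  vc=[]
2: 0x86 (blk 16, set 0) → L1-HIT  vc=[]
3: 0x82 (blk 16, set 0) → L1-HIT  vc=[]
4: 0x81 (blk 16, set 0) → L1-HIT  vc=[]
5: 0x83 (blk 16, set 0) → L1-HIT  vc=[]
6: 0x22 (blk 4, set 0) → MISS  vc=[16]
7: 0x6e (blk 13, set 1) → MISS  vc=[16]
8: 0x6f (blk 13, set 1) → L1-HIT  vc=[16]
9: 0x83 (blk 16, set 0) → VC-HIT  vc=[4]
10: 0x86 (blk 16, set 0) → L1-HIT  vc=[4]
11: 0x22 (blk 4, set 0) → VC-HIT  vc=[16]
12: 0x42 (blk 8, set 0) → MISS  vc=[16, 4]

VC = [16, 4]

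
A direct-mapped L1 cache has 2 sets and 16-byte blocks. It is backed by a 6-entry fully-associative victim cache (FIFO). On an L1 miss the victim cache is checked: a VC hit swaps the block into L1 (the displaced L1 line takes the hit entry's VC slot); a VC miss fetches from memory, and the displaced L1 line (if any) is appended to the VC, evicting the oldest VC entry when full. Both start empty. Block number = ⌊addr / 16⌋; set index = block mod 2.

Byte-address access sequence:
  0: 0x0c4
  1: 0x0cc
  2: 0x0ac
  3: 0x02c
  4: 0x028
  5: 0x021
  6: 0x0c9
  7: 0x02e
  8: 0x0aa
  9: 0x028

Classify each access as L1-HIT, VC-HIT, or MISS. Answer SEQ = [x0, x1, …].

#0 0xc4→b12/s0 MISS; vc=[]
#1 0xcc→b12/s0 L1-HIT; vc=[]
#2 0xac→b10/s0 MISS; vc=[12]
#3 0x2c→b2/s0 MISS; vc=[12,10]
#4 0x28→b2/s0 L1-HIT; vc=[12,10]
#5 0x21→b2/s0 L1-HIT; vc=[12,10]
#6 0xc9→b12/s0 VC-HIT; vc=[2,10]
#7 0x2e→b2/s0 VC-HIT; vc=[12,10]
#8 0xaa→b10/s0 VC-HIT; vc=[12,2]
#9 0x28→b2/s0 VC-HIT; vc=[12,10]

SEQ = [MISS, L1-HIT, MISS, MISS, L1-HIT, L1-HIT, VC-HIT, VC-HIT, VC-HIT, VC-HIT]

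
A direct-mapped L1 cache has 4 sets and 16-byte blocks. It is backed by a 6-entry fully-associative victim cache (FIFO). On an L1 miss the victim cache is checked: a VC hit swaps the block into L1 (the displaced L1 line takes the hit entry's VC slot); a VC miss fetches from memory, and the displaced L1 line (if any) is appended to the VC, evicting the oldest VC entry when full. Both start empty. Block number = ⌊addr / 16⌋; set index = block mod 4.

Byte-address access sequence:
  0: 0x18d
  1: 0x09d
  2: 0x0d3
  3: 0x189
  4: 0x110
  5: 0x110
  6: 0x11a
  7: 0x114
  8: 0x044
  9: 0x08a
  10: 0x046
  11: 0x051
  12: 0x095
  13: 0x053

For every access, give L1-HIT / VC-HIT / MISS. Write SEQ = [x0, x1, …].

  [0] addr=0x18d blk=24 s=0: MISS | VC []
  [1] addr=0x9d blk=9 s=1: MISS | VC []
  [2] addr=0xd3 blk=13 s=1: MISS | VC [9]
  [3] addr=0x189 blk=24 s=0: L1-HIT | VC [9]
  [4] addr=0x110 blk=17 s=1: MISS | VC [9, 13]
  [5] addr=0x110 blk=17 s=1: L1-HIT | VC [9, 13]
  [6] addr=0x11a blk=17 s=1: L1-HIT | VC [9, 13]
  [7] addr=0x114 blk=17 s=1: L1-HIT | VC [9, 13]
  [8] addr=0x44 blk=4 s=0: MISS | VC [9, 13, 24]
  [9] addr=0x8a blk=8 s=0: MISS | VC [9, 13, 24, 4]
  [10] addr=0x46 blk=4 s=0: VC-HIT | VC [9, 13, 24, 8]
  [11] addr=0x51 blk=5 s=1: MISS | VC [9, 13, 24, 8, 17]
  [12] addr=0x95 blk=9 s=1: VC-HIT | VC [5, 13, 24, 8, 17]
  [13] addr=0x53 blk=5 s=1: VC-HIT | VC [9, 13, 24, 8, 17]

SEQ = [MISS, MISS, MISS, L1-HIT, MISS, L1-HIT, L1-HIT, L1-HIT, MISS, MISS, VC-HIT, MISS, VC-HIT, VC-HIT]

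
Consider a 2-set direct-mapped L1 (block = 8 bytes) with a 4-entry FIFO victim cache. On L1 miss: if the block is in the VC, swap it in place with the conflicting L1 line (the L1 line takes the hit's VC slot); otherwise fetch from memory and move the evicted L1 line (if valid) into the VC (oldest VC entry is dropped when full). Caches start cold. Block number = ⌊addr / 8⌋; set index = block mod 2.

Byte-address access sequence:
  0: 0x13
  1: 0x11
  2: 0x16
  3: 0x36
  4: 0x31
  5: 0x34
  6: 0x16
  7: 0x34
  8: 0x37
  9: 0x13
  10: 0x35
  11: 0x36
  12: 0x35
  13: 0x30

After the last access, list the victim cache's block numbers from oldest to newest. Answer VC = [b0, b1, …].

  [0] addr=0x13 blk=2 s=0: MISS | VC []
  [1] addr=0x11 blk=2 s=0: L1-HIT | VC []
  [2] addr=0x16 blk=2 s=0: L1-HIT | VC []
  [3] addr=0x36 blk=6 s=0: MISS | VC [2]
  [4] addr=0x31 blk=6 s=0: L1-HIT | VC [2]
  [5] addr=0x34 blk=6 s=0: L1-HIT | VC [2]
  [6] addr=0x16 blk=2 s=0: VC-HIT | VC [6]
  [7] addr=0x34 blk=6 s=0: VC-HIT | VC [2]
  [8] addr=0x37 blk=6 s=0: L1-HIT | VC [2]
  [9] addr=0x13 blk=2 s=0: VC-HIT | VC [6]
  [10] addr=0x35 blk=6 s=0: VC-HIT | VC [2]
  [11] addr=0x36 blk=6 s=0: L1-HIT | VC [2]
  [12] addr=0x35 blk=6 s=0: L1-HIT | VC [2]
  [13] addr=0x30 blk=6 s=0: L1-HIT | VC [2]

VC = [2]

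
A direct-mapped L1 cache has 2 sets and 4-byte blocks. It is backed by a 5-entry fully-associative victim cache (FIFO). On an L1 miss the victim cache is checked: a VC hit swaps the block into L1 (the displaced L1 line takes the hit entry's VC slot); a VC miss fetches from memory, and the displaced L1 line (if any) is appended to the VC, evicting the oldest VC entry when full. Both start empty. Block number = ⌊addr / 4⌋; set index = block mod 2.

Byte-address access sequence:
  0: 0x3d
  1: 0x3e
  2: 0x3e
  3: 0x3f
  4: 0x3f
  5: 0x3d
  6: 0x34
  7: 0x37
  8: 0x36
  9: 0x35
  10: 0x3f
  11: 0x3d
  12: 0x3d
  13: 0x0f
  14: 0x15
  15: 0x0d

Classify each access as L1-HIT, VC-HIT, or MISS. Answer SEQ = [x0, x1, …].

  [0] addr=0x3d blk=15 s=1: MISS | VC []
  [1] addr=0x3e blk=15 s=1: L1-HIT | VC []
  [2] addr=0x3e blk=15 s=1: L1-HIT | VC []
  [3] addr=0x3f blk=15 s=1: L1-HIT | VC []
  [4] addr=0x3f blk=15 s=1: L1-HIT | VC []
  [5] addr=0x3d blk=15 s=1: L1-HIT | VC []
  [6] addr=0x34 blk=13 s=1: MISS | VC [15]
  [7] addr=0x37 blk=13 s=1: L1-HIT | VC [15]
  [8] addr=0x36 blk=13 s=1: L1-HIT | VC [15]
  [9] addr=0x35 blk=13 s=1: L1-HIT | VC [15]
  [10] addr=0x3f blk=15 s=1: VC-HIT | VC [13]
  [11] addr=0x3d blk=15 s=1: L1-HIT | VC [13]
  [12] addr=0x3d blk=15 s=1: L1-HIT | VC [13]
  [13] addr=0xf blk=3 s=1: MISS | VC [13, 15]
  [14] addr=0x15 blk=5 s=1: MISS | VC [13, 15, 3]
  [15] addr=0xd blk=3 s=1: VC-HIT | VC [13, 15, 5]

SEQ = [MISS, L1-HIT, L1-HIT, L1-HIT, L1-HIT, L1-HIT, MISS, L1-HIT, L1-HIT, L1-HIT, VC-HIT, L1-HIT, L1-HIT, MISS, MISS, VC-HIT]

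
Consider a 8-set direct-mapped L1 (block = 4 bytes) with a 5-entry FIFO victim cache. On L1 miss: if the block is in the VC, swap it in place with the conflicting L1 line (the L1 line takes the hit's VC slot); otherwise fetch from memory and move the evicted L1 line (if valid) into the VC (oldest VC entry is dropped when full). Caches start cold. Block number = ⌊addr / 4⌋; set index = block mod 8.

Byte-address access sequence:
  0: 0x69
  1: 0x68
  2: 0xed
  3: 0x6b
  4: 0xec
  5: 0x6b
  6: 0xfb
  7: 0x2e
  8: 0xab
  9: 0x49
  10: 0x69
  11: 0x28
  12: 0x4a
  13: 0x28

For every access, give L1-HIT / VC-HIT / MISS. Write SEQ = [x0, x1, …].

#0 0x69→b26/s2 MISS; vc=[]
#1 0x68→b26/s2 L1-HIT; vc=[]
#2 0xed→b59/s3 MISS; vc=[]
#3 0x6b→b26/s2 L1-HIT; vc=[]
#4 0xec→b59/s3 L1-HIT; vc=[]
#5 0x6b→b26/s2 L1-HIT; vc=[]
#6 0xfb→b62/s6 MISS; vc=[]
#7 0x2e→b11/s3 MISS; vc=[59]
#8 0xab→b42/s2 MISS; vc=[59,26]
#9 0x49→b18/s2 MISS; vc=[59,26,42]
#10 0x69→b26/s2 VC-HIT; vc=[59,18,42]
#11 0x28→b10/s2 MISS; vc=[59,18,42,26]
#12 0x4a→b18/s2 VC-HIT; vc=[59,10,42,26]
#13 0x28→b10/s2 VC-HIT; vc=[59,18,42,26]

SEQ = [MISS, L1-HIT, MISS, L1-HIT, L1-HIT, L1-HIT, MISS, MISS, MISS, MISS, VC-HIT, MISS, VC-HIT, VC-HIT]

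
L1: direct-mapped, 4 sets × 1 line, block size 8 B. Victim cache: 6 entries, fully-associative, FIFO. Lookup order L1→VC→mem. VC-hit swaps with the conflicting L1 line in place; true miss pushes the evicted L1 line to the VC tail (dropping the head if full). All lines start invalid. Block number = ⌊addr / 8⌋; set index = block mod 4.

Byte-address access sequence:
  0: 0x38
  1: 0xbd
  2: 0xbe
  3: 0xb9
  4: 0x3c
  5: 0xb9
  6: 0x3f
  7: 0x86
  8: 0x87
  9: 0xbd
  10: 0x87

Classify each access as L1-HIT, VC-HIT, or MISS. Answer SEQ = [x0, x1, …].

SEQ = [MISS, MISS, L1-HIT, L1-HIT, VC-HIT, VC-HIT, VC-HIT, MISS, L1-HIT, VC-HIT, L1-HIT]

0: 0x38 (blk 7, set 3) → MISS  vc=[]
1: 0xbd (blk 23, set 3) → MISS  vc=[7]
2: 0xbe (blk 23, set 3) → L1-HIT  vc=[7]
3: 0xb9 (blk 23, set 3) → L1-HIT  vc=[7]
4: 0x3c (blk 7, set 3) → VC-HIT  vc=[23]
5: 0xb9 (blk 23, set 3) → VC-HIT  vc=[7]
6: 0x3f (blk 7, set 3) → VC-HIT  vc=[23]
7: 0x86 (blk 16, set 0) → MISS  vc=[23]
8: 0x87 (blk 16, set 0) → L1-HIT  vc=[23]
9: 0xbd (blk 23, set 3) → VC-HIT  vc=[7]
10: 0x87 (blk 16, set 0) → L1-HIT  vc=[7]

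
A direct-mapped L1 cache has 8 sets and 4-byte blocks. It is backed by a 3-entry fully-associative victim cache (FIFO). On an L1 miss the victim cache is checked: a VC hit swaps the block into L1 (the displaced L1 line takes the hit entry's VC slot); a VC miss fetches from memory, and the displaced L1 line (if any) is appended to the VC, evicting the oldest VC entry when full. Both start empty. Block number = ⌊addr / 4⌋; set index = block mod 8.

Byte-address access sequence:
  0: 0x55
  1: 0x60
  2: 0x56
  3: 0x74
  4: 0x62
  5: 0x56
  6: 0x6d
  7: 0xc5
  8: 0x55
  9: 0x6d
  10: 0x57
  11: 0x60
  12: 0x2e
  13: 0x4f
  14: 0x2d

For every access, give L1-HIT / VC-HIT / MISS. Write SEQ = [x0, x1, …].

SEQ = [MISS, MISS, L1-HIT, MISS, L1-HIT, VC-HIT, MISS, MISS, L1-HIT, L1-HIT, L1-HIT, L1-HIT, MISS, MISS, VC-HIT]

  [0] addr=0x55 blk=21 s=5: MISS | VC []
  [1] addr=0x60 blk=24 s=0: MISS | VC []
  [2] addr=0x56 blk=21 s=5: L1-HIT | VC []
  [3] addr=0x74 blk=29 s=5: MISS | VC [21]
  [4] addr=0x62 blk=24 s=0: L1-HIT | VC [21]
  [5] addr=0x56 blk=21 s=5: VC-HIT | VC [29]
  [6] addr=0x6d blk=27 s=3: MISS | VC [29]
  [7] addr=0xc5 blk=49 s=1: MISS | VC [29]
  [8] addr=0x55 blk=21 s=5: L1-HIT | VC [29]
  [9] addr=0x6d blk=27 s=3: L1-HIT | VC [29]
  [10] addr=0x57 blk=21 s=5: L1-HIT | VC [29]
  [11] addr=0x60 blk=24 s=0: L1-HIT | VC [29]
  [12] addr=0x2e blk=11 s=3: MISS | VC [29, 27]
  [13] addr=0x4f blk=19 s=3: MISS | VC [29, 27, 11]
  [14] addr=0x2d blk=11 s=3: VC-HIT | VC [29, 27, 19]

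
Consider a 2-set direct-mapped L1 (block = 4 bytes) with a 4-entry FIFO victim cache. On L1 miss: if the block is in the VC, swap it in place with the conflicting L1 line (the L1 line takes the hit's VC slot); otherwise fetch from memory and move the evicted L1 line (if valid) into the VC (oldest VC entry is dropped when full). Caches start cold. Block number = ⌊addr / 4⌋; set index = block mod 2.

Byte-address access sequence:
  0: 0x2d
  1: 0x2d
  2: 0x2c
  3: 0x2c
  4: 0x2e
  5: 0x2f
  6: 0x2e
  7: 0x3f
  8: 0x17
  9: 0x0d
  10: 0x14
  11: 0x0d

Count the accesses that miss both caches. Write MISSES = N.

  [0] addr=0x2d blk=11 s=1: MISS | VC []
  [1] addr=0x2d blk=11 s=1: L1-HIT | VC []
  [2] addr=0x2c blk=11 s=1: L1-HIT | VC []
  [3] addr=0x2c blk=11 s=1: L1-HIT | VC []
  [4] addr=0x2e blk=11 s=1: L1-HIT | VC []
  [5] addr=0x2f blk=11 s=1: L1-HIT | VC []
  [6] addr=0x2e blk=11 s=1: L1-HIT | VC []
  [7] addr=0x3f blk=15 s=1: MISS | VC [11]
  [8] addr=0x17 blk=5 s=1: MISS | VC [11, 15]
  [9] addr=0xd blk=3 s=1: MISS | VC [11, 15, 5]
  [10] addr=0x14 blk=5 s=1: VC-HIT | VC [11, 15, 3]
  [11] addr=0xd blk=3 s=1: VC-HIT | VC [11, 15, 5]

MISSES = 4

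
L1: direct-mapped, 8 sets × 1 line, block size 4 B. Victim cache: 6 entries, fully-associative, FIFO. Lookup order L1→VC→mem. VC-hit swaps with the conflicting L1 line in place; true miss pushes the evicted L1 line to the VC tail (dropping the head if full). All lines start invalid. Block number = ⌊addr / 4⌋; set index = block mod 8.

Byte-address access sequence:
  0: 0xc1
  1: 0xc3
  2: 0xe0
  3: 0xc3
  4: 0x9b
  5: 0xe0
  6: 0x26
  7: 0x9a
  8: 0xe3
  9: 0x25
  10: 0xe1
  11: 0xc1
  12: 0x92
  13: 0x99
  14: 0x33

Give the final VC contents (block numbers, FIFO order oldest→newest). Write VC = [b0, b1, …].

VC = [56, 36]

#0 0xc1→b48/s0 MISS; vc=[]
#1 0xc3→b48/s0 L1-HIT; vc=[]
#2 0xe0→b56/s0 MISS; vc=[48]
#3 0xc3→b48/s0 VC-HIT; vc=[56]
#4 0x9b→b38/s6 MISS; vc=[56]
#5 0xe0→b56/s0 VC-HIT; vc=[48]
#6 0x26→b9/s1 MISS; vc=[48]
#7 0x9a→b38/s6 L1-HIT; vc=[48]
#8 0xe3→b56/s0 L1-HIT; vc=[48]
#9 0x25→b9/s1 L1-HIT; vc=[48]
#10 0xe1→b56/s0 L1-HIT; vc=[48]
#11 0xc1→b48/s0 VC-HIT; vc=[56]
#12 0x92→b36/s4 MISS; vc=[56]
#13 0x99→b38/s6 L1-HIT; vc=[56]
#14 0x33→b12/s4 MISS; vc=[56,36]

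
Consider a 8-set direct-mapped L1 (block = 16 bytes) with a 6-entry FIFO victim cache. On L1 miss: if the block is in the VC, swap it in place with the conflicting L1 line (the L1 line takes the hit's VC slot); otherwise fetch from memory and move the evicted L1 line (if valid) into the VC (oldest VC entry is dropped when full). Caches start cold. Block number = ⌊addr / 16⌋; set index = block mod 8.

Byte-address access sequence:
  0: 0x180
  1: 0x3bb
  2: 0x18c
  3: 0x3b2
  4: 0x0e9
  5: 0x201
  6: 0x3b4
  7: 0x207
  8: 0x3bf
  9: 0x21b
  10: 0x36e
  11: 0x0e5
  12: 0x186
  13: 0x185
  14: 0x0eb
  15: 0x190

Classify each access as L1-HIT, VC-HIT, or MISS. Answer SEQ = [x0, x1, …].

SEQ = [MISS, MISS, L1-HIT, L1-HIT, MISS, MISS, L1-HIT, L1-HIT, L1-HIT, MISS, MISS, VC-HIT, VC-HIT, L1-HIT, L1-HIT, MISS]

#0 0x180→b24/s0 MISS; vc=[]
#1 0x3bb→b59/s3 MISS; vc=[]
#2 0x18c→b24/s0 L1-HIT; vc=[]
#3 0x3b2→b59/s3 L1-HIT; vc=[]
#4 0xe9→b14/s6 MISS; vc=[]
#5 0x201→b32/s0 MISS; vc=[24]
#6 0x3b4→b59/s3 L1-HIT; vc=[24]
#7 0x207→b32/s0 L1-HIT; vc=[24]
#8 0x3bf→b59/s3 L1-HIT; vc=[24]
#9 0x21b→b33/s1 MISS; vc=[24]
#10 0x36e→b54/s6 MISS; vc=[24,14]
#11 0xe5→b14/s6 VC-HIT; vc=[24,54]
#12 0x186→b24/s0 VC-HIT; vc=[32,54]
#13 0x185→b24/s0 L1-HIT; vc=[32,54]
#14 0xeb→b14/s6 L1-HIT; vc=[32,54]
#15 0x190→b25/s1 MISS; vc=[32,54,33]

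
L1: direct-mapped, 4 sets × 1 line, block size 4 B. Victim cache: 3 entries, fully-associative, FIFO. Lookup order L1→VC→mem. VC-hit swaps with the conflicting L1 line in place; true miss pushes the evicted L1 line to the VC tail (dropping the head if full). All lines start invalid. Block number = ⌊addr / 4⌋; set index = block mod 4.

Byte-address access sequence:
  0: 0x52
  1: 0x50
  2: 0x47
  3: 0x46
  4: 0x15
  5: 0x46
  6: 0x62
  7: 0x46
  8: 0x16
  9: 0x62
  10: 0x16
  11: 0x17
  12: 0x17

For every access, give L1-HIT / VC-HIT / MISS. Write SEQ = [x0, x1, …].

SEQ = [MISS, L1-HIT, MISS, L1-HIT, MISS, VC-HIT, MISS, L1-HIT, VC-HIT, L1-HIT, L1-HIT, L1-HIT, L1-HIT]

0: 0x52 (blk 20, set 0) → MISS  vc=[]
1: 0x50 (blk 20, set 0) → L1-HIT  vc=[]
2: 0x47 (blk 17, set 1) → MISS  vc=[]
3: 0x46 (blk 17, set 1) → L1-HIT  vc=[]
4: 0x15 (blk 5, set 1) → MISS  vc=[17]
5: 0x46 (blk 17, set 1) → VC-HIT  vc=[5]
6: 0x62 (blk 24, set 0) → MISS  vc=[5, 20]
7: 0x46 (blk 17, set 1) → L1-HIT  vc=[5, 20]
8: 0x16 (blk 5, set 1) → VC-HIT  vc=[17, 20]
9: 0x62 (blk 24, set 0) → L1-HIT  vc=[17, 20]
10: 0x16 (blk 5, set 1) → L1-HIT  vc=[17, 20]
11: 0x17 (blk 5, set 1) → L1-HIT  vc=[17, 20]
12: 0x17 (blk 5, set 1) → L1-HIT  vc=[17, 20]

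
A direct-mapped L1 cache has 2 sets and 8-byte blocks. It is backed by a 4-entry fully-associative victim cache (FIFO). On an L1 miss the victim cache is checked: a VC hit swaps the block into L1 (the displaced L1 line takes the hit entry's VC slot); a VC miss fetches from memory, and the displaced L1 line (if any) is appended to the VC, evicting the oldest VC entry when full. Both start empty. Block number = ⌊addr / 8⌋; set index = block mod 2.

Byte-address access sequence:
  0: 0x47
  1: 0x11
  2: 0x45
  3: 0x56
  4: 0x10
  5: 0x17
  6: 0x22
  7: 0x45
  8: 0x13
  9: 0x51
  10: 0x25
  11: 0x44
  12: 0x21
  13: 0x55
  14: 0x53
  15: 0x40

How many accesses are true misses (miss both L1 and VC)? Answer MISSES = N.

  [0] addr=0x47 blk=8 s=0: MISS | VC []
  [1] addr=0x11 blk=2 s=0: MISS | VC [8]
  [2] addr=0x45 blk=8 s=0: VC-HIT | VC [2]
  [3] addr=0x56 blk=10 s=0: MISS | VC [2, 8]
  [4] addr=0x10 blk=2 s=0: VC-HIT | VC [10, 8]
  [5] addr=0x17 blk=2 s=0: L1-HIT | VC [10, 8]
  [6] addr=0x22 blk=4 s=0: MISS | VC [10, 8, 2]
  [7] addr=0x45 blk=8 s=0: VC-HIT | VC [10, 4, 2]
  [8] addr=0x13 blk=2 s=0: VC-HIT | VC [10, 4, 8]
  [9] addr=0x51 blk=10 s=0: VC-HIT | VC [2, 4, 8]
  [10] addr=0x25 blk=4 s=0: VC-HIT | VC [2, 10, 8]
  [11] addr=0x44 blk=8 s=0: VC-HIT | VC [2, 10, 4]
  [12] addr=0x21 blk=4 s=0: VC-HIT | VC [2, 10, 8]
  [13] addr=0x55 blk=10 s=0: VC-HIT | VC [2, 4, 8]
  [14] addr=0x53 blk=10 s=0: L1-HIT | VC [2, 4, 8]
  [15] addr=0x40 blk=8 s=0: VC-HIT | VC [2, 4, 10]

MISSES = 4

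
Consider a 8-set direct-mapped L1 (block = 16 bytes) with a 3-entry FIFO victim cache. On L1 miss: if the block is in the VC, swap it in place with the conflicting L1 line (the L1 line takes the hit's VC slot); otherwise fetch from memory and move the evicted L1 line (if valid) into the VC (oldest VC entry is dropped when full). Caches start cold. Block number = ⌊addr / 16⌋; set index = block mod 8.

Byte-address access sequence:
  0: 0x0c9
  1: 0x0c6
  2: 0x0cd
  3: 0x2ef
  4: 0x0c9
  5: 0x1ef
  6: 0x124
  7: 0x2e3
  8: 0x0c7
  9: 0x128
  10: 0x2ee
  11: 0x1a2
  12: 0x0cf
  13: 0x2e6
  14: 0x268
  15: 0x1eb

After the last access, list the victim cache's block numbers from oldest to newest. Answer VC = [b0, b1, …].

0: 0xc9 (blk 12, set 4) → MISS  vc=[]
1: 0xc6 (blk 12, set 4) → L1-HIT  vc=[]
2: 0xcd (blk 12, set 4) → L1-HIT  vc=[]
3: 0x2ef (blk 46, set 6) → MISS  vc=[]
4: 0xc9 (blk 12, set 4) → L1-HIT  vc=[]
5: 0x1ef (blk 30, set 6) → MISS  vc=[46]
6: 0x124 (blk 18, set 2) → MISS  vc=[46]
7: 0x2e3 (blk 46, set 6) → VC-HIT  vc=[30]
8: 0xc7 (blk 12, set 4) → L1-HIT  vc=[30]
9: 0x128 (blk 18, set 2) → L1-HIT  vc=[30]
10: 0x2ee (blk 46, set 6) → L1-HIT  vc=[30]
11: 0x1a2 (blk 26, set 2) → MISS  vc=[30, 18]
12: 0xcf (blk 12, set 4) → L1-HIT  vc=[30, 18]
13: 0x2e6 (blk 46, set 6) → L1-HIT  vc=[30, 18]
14: 0x268 (blk 38, set 6) → MISS  vc=[30, 18, 46]
15: 0x1eb (blk 30, set 6) → VC-HIT  vc=[38, 18, 46]

VC = [38, 18, 46]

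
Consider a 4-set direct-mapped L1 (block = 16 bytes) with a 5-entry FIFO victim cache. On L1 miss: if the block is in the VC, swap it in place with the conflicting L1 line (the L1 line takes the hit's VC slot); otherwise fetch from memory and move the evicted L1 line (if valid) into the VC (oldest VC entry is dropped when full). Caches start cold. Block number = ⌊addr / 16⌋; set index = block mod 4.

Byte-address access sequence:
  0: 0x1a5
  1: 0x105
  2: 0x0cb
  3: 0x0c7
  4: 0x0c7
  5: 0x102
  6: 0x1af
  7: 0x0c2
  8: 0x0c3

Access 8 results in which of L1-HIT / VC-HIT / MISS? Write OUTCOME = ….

OUTCOME = L1-HIT

  [0] addr=0x1a5 blk=26 s=2: MISS | VC []
  [1] addr=0x105 blk=16 s=0: MISS | VC []
  [2] addr=0xcb blk=12 s=0: MISS | VC [16]
  [3] addr=0xc7 blk=12 s=0: L1-HIT | VC [16]
  [4] addr=0xc7 blk=12 s=0: L1-HIT | VC [16]
  [5] addr=0x102 blk=16 s=0: VC-HIT | VC [12]
  [6] addr=0x1af blk=26 s=2: L1-HIT | VC [12]
  [7] addr=0xc2 blk=12 s=0: VC-HIT | VC [16]
  [8] addr=0xc3 blk=12 s=0: L1-HIT | VC [16]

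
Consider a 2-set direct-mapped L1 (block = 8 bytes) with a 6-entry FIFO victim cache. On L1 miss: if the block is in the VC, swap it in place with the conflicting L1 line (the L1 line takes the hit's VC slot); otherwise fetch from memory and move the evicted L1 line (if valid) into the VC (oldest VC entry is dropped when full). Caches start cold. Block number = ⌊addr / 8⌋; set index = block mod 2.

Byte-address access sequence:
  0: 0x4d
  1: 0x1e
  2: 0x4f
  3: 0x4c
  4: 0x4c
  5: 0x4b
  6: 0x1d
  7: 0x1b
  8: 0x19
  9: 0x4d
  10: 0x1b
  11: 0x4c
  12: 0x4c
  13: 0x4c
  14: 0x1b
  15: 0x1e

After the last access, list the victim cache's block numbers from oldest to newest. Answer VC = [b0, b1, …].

#0 0x4d→b9/s1 MISS; vc=[]
#1 0x1e→b3/s1 MISS; vc=[9]
#2 0x4f→b9/s1 VC-HIT; vc=[3]
#3 0x4c→b9/s1 L1-HIT; vc=[3]
#4 0x4c→b9/s1 L1-HIT; vc=[3]
#5 0x4b→b9/s1 L1-HIT; vc=[3]
#6 0x1d→b3/s1 VC-HIT; vc=[9]
#7 0x1b→b3/s1 L1-HIT; vc=[9]
#8 0x19→b3/s1 L1-HIT; vc=[9]
#9 0x4d→b9/s1 VC-HIT; vc=[3]
#10 0x1b→b3/s1 VC-HIT; vc=[9]
#11 0x4c→b9/s1 VC-HIT; vc=[3]
#12 0x4c→b9/s1 L1-HIT; vc=[3]
#13 0x4c→b9/s1 L1-HIT; vc=[3]
#14 0x1b→b3/s1 VC-HIT; vc=[9]
#15 0x1e→b3/s1 L1-HIT; vc=[9]

VC = [9]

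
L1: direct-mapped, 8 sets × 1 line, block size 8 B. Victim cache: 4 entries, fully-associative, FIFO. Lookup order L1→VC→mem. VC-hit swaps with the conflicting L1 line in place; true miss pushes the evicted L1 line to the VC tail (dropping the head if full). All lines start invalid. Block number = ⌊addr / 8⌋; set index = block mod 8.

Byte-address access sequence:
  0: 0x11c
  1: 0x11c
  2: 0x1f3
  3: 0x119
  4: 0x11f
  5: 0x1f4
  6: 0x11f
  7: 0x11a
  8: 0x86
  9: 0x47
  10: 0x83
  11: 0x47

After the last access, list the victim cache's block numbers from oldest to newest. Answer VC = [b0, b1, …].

#0 0x11c→b35/s3 MISS; vc=[]
#1 0x11c→b35/s3 L1-HIT; vc=[]
#2 0x1f3→b62/s6 MISS; vc=[]
#3 0x119→b35/s3 L1-HIT; vc=[]
#4 0x11f→b35/s3 L1-HIT; vc=[]
#5 0x1f4→b62/s6 L1-HIT; vc=[]
#6 0x11f→b35/s3 L1-HIT; vc=[]
#7 0x11a→b35/s3 L1-HIT; vc=[]
#8 0x86→b16/s0 MISS; vc=[]
#9 0x47→b8/s0 MISS; vc=[16]
#10 0x83→b16/s0 VC-HIT; vc=[8]
#11 0x47→b8/s0 VC-HIT; vc=[16]

VC = [16]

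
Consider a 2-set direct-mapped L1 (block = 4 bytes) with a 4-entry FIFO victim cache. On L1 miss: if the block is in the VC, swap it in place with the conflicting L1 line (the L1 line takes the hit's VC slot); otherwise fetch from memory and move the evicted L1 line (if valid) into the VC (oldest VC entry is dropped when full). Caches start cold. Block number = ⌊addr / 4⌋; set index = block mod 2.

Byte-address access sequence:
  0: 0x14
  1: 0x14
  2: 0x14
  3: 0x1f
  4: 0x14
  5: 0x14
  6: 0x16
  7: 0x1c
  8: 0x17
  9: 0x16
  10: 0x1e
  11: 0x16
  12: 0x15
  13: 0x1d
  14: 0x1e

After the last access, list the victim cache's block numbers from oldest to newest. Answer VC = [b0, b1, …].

VC = [5]

  [0] addr=0x14 blk=5 s=1: MISS | VC []
  [1] addr=0x14 blk=5 s=1: L1-HIT | VC []
  [2] addr=0x14 blk=5 s=1: L1-HIT | VC []
  [3] addr=0x1f blk=7 s=1: MISS | VC [5]
  [4] addr=0x14 blk=5 s=1: VC-HIT | VC [7]
  [5] addr=0x14 blk=5 s=1: L1-HIT | VC [7]
  [6] addr=0x16 blk=5 s=1: L1-HIT | VC [7]
  [7] addr=0x1c blk=7 s=1: VC-HIT | VC [5]
  [8] addr=0x17 blk=5 s=1: VC-HIT | VC [7]
  [9] addr=0x16 blk=5 s=1: L1-HIT | VC [7]
  [10] addr=0x1e blk=7 s=1: VC-HIT | VC [5]
  [11] addr=0x16 blk=5 s=1: VC-HIT | VC [7]
  [12] addr=0x15 blk=5 s=1: L1-HIT | VC [7]
  [13] addr=0x1d blk=7 s=1: VC-HIT | VC [5]
  [14] addr=0x1e blk=7 s=1: L1-HIT | VC [5]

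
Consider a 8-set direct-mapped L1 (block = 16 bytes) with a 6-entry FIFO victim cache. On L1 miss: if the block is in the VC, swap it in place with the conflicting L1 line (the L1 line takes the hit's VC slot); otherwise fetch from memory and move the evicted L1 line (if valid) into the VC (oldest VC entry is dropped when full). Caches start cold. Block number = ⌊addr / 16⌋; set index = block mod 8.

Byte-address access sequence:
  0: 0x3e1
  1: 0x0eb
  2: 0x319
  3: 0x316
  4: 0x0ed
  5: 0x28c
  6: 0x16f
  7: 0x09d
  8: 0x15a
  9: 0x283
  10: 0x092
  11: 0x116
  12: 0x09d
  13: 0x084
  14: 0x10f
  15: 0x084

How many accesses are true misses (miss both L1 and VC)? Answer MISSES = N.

#0 0x3e1→b62/s6 MISS; vc=[]
#1 0xeb→b14/s6 MISS; vc=[62]
#2 0x319→b49/s1 MISS; vc=[62]
#3 0x316→b49/s1 L1-HIT; vc=[62]
#4 0xed→b14/s6 L1-HIT; vc=[62]
#5 0x28c→b40/s0 MISS; vc=[62]
#6 0x16f→b22/s6 MISS; vc=[62,14]
#7 0x9d→b9/s1 MISS; vc=[62,14,49]
#8 0x15a→b21/s5 MISS; vc=[62,14,49]
#9 0x283→b40/s0 L1-HIT; vc=[62,14,49]
#10 0x92→b9/s1 L1-HIT; vc=[62,14,49]
#11 0x116→b17/s1 MISS; vc=[62,14,49,9]
#12 0x9d→b9/s1 VC-HIT; vc=[62,14,49,17]
#13 0x84→b8/s0 MISS; vc=[62,14,49,17,40]
#14 0x10f→b16/s0 MISS; vc=[62,14,49,17,40,8]
#15 0x84→b8/s0 VC-HIT; vc=[62,14,49,17,40,16]

MISSES = 10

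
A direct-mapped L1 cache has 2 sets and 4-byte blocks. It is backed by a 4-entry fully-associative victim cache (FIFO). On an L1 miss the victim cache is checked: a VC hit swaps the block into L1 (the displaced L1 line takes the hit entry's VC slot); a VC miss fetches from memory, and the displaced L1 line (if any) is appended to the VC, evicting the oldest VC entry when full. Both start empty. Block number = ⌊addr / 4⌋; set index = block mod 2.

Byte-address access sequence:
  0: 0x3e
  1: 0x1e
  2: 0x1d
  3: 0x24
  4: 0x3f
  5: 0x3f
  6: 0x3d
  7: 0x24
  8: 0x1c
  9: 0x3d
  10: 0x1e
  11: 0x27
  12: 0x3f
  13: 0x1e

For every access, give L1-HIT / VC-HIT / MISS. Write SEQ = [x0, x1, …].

SEQ = [MISS, MISS, L1-HIT, MISS, VC-HIT, L1-HIT, L1-HIT, VC-HIT, VC-HIT, VC-HIT, VC-HIT, VC-HIT, VC-HIT, VC-HIT]

0: 0x3e (blk 15, set 1) → MISS  vc=[]
1: 0x1e (blk 7, set 1) → MISS  vc=[15]
2: 0x1d (blk 7, set 1) → L1-HIT  vc=[15]
3: 0x24 (blk 9, set 1) → MISS  vc=[15, 7]
4: 0x3f (blk 15, set 1) → VC-HIT  vc=[9, 7]
5: 0x3f (blk 15, set 1) → L1-HIT  vc=[9, 7]
6: 0x3d (blk 15, set 1) → L1-HIT  vc=[9, 7]
7: 0x24 (blk 9, set 1) → VC-HIT  vc=[15, 7]
8: 0x1c (blk 7, set 1) → VC-HIT  vc=[15, 9]
9: 0x3d (blk 15, set 1) → VC-HIT  vc=[7, 9]
10: 0x1e (blk 7, set 1) → VC-HIT  vc=[15, 9]
11: 0x27 (blk 9, set 1) → VC-HIT  vc=[15, 7]
12: 0x3f (blk 15, set 1) → VC-HIT  vc=[9, 7]
13: 0x1e (blk 7, set 1) → VC-HIT  vc=[9, 15]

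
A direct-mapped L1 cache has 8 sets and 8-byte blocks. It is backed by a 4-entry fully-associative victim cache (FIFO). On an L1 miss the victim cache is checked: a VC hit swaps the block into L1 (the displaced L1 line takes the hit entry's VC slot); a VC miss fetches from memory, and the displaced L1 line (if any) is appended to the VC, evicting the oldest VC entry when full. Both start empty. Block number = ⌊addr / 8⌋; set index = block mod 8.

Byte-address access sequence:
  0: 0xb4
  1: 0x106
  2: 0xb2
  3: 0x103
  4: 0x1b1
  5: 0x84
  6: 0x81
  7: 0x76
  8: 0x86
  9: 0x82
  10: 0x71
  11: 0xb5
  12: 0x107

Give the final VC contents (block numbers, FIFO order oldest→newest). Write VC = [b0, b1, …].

VC = [14, 16, 54]

0: 0xb4 (blk 22, set 6) → MISS  vc=[]
1: 0x106 (blk 32, set 0) → MISS  vc=[]
2: 0xb2 (blk 22, set 6) → L1-HIT  vc=[]
3: 0x103 (blk 32, set 0) → L1-HIT  vc=[]
4: 0x1b1 (blk 54, set 6) → MISS  vc=[22]
5: 0x84 (blk 16, set 0) → MISS  vc=[22, 32]
6: 0x81 (blk 16, set 0) → L1-HIT  vc=[22, 32]
7: 0x76 (blk 14, set 6) → MISS  vc=[22, 32, 54]
8: 0x86 (blk 16, set 0) → L1-HIT  vc=[22, 32, 54]
9: 0x82 (blk 16, set 0) → L1-HIT  vc=[22, 32, 54]
10: 0x71 (blk 14, set 6) → L1-HIT  vc=[22, 32, 54]
11: 0xb5 (blk 22, set 6) → VC-HIT  vc=[14, 32, 54]
12: 0x107 (blk 32, set 0) → VC-HIT  vc=[14, 16, 54]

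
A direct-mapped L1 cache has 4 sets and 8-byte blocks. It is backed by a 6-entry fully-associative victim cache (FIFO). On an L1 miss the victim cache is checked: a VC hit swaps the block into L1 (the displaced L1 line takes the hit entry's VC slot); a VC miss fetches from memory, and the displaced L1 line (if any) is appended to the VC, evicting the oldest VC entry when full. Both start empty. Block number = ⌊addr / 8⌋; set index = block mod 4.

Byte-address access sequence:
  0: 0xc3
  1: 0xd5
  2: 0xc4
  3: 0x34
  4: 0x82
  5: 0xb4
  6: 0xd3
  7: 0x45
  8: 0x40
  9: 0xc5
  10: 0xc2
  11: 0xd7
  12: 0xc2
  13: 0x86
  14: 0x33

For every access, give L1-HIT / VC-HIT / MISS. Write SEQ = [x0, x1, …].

SEQ = [MISS, MISS, L1-HIT, MISS, MISS, MISS, VC-HIT, MISS, L1-HIT, VC-HIT, L1-HIT, L1-HIT, L1-HIT, VC-HIT, VC-HIT]

0: 0xc3 (blk 24, set 0) → MISS  vc=[]
1: 0xd5 (blk 26, set 2) → MISS  vc=[]
2: 0xc4 (blk 24, set 0) → L1-HIT  vc=[]
3: 0x34 (blk 6, set 2) → MISS  vc=[26]
4: 0x82 (blk 16, set 0) → MISS  vc=[26, 24]
5: 0xb4 (blk 22, set 2) → MISS  vc=[26, 24, 6]
6: 0xd3 (blk 26, set 2) → VC-HIT  vc=[22, 24, 6]
7: 0x45 (blk 8, set 0) → MISS  vc=[22, 24, 6, 16]
8: 0x40 (blk 8, set 0) → L1-HIT  vc=[22, 24, 6, 16]
9: 0xc5 (blk 24, set 0) → VC-HIT  vc=[22, 8, 6, 16]
10: 0xc2 (blk 24, set 0) → L1-HIT  vc=[22, 8, 6, 16]
11: 0xd7 (blk 26, set 2) → L1-HIT  vc=[22, 8, 6, 16]
12: 0xc2 (blk 24, set 0) → L1-HIT  vc=[22, 8, 6, 16]
13: 0x86 (blk 16, set 0) → VC-HIT  vc=[22, 8, 6, 24]
14: 0x33 (blk 6, set 2) → VC-HIT  vc=[22, 8, 26, 24]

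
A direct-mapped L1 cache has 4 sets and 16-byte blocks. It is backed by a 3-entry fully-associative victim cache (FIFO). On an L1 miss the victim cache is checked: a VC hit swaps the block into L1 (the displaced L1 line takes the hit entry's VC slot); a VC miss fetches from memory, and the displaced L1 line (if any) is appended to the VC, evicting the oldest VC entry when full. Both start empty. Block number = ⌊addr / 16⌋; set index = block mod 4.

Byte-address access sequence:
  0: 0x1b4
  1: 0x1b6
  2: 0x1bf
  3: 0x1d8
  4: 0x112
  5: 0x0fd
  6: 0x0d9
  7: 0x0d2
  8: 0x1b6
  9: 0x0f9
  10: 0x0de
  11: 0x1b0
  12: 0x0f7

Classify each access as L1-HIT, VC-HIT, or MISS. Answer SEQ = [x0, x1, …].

SEQ = [MISS, L1-HIT, L1-HIT, MISS, MISS, MISS, MISS, L1-HIT, VC-HIT, VC-HIT, L1-HIT, VC-HIT, VC-HIT]

#0 0x1b4→b27/s3 MISS; vc=[]
#1 0x1b6→b27/s3 L1-HIT; vc=[]
#2 0x1bf→b27/s3 L1-HIT; vc=[]
#3 0x1d8→b29/s1 MISS; vc=[]
#4 0x112→b17/s1 MISS; vc=[29]
#5 0xfd→b15/s3 MISS; vc=[29,27]
#6 0xd9→b13/s1 MISS; vc=[29,27,17]
#7 0xd2→b13/s1 L1-HIT; vc=[29,27,17]
#8 0x1b6→b27/s3 VC-HIT; vc=[29,15,17]
#9 0xf9→b15/s3 VC-HIT; vc=[29,27,17]
#10 0xde→b13/s1 L1-HIT; vc=[29,27,17]
#11 0x1b0→b27/s3 VC-HIT; vc=[29,15,17]
#12 0xf7→b15/s3 VC-HIT; vc=[29,27,17]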